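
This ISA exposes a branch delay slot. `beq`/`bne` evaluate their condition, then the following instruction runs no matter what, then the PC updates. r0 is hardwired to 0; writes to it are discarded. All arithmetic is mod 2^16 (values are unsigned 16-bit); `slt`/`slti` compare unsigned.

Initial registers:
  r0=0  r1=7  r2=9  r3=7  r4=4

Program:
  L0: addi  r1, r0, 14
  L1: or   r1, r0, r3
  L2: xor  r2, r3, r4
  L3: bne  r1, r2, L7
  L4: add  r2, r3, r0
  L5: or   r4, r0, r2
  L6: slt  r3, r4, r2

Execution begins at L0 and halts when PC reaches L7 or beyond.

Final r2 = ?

#0 addi  r1, r0, 14 ; 0/14/9/7/4
#1 or   r1, r0, r3 ; 0/7/9/7/4
#2 xor  r2, r3, r4 ; 0/7/3/7/4
#3 bne  r1, r2, L7 ; 0/7/3/7/4 ; →target
#4 add  r2, r3, r0 ; 0/7/7/7/4

7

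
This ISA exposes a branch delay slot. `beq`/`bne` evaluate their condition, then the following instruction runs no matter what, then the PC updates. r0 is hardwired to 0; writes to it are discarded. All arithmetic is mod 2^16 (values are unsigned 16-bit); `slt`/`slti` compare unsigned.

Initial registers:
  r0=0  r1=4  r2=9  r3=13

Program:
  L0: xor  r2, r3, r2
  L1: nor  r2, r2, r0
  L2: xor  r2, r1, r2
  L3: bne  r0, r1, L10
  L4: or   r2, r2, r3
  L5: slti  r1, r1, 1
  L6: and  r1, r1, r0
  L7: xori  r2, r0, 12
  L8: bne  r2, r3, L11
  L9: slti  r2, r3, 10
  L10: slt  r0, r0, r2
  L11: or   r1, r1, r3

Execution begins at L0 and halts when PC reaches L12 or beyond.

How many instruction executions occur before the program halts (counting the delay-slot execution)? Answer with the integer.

[0] xor  r2, r3, r2  →  {r0:0, r1:4, r2:4, r3:13}
[1] nor  r2, r2, r0  →  {r0:0, r1:4, r2:65531, r3:13}
[2] xor  r2, r1, r2  →  {r0:0, r1:4, r2:65535, r3:13}
[3] bne  r0, r1, L10  →  {r0:0, r1:4, r2:65535, r3:13}  ⟨branch taken⟩
[4] or   r2, r2, r3  →  {r0:0, r1:4, r2:65535, r3:13}
[10] slt  r0, r0, r2  →  {r0:0, r1:4, r2:65535, r3:13}
[11] or   r1, r1, r3  →  {r0:0, r1:13, r2:65535, r3:13}

7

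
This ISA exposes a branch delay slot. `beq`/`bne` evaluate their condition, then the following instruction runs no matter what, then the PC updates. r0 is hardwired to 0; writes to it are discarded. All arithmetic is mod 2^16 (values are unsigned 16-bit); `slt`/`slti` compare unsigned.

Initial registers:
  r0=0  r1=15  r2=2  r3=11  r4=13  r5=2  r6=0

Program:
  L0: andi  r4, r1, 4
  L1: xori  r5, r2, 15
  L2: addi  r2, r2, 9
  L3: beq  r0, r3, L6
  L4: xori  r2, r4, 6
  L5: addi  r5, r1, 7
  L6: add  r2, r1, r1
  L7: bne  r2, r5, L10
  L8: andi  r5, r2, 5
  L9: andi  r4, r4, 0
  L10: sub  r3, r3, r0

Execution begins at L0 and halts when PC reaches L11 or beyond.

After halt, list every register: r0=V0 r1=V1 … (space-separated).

[0] andi  r4, r1, 4  →  {r0:0, r1:15, r2:2, r3:11, r4:4, r5:2, r6:0}
[1] xori  r5, r2, 15  →  {r0:0, r1:15, r2:2, r3:11, r4:4, r5:13, r6:0}
[2] addi  r2, r2, 9  →  {r0:0, r1:15, r2:11, r3:11, r4:4, r5:13, r6:0}
[3] beq  r0, r3, L6  →  {r0:0, r1:15, r2:11, r3:11, r4:4, r5:13, r6:0}  ⟨branch fallthrough⟩
[4] xori  r2, r4, 6  →  {r0:0, r1:15, r2:2, r3:11, r4:4, r5:13, r6:0}
[5] addi  r5, r1, 7  →  {r0:0, r1:15, r2:2, r3:11, r4:4, r5:22, r6:0}
[6] add  r2, r1, r1  →  {r0:0, r1:15, r2:30, r3:11, r4:4, r5:22, r6:0}
[7] bne  r2, r5, L10  →  {r0:0, r1:15, r2:30, r3:11, r4:4, r5:22, r6:0}  ⟨branch taken⟩
[8] andi  r5, r2, 5  →  {r0:0, r1:15, r2:30, r3:11, r4:4, r5:4, r6:0}
[10] sub  r3, r3, r0  →  {r0:0, r1:15, r2:30, r3:11, r4:4, r5:4, r6:0}

r0=0 r1=15 r2=30 r3=11 r4=4 r5=4 r6=0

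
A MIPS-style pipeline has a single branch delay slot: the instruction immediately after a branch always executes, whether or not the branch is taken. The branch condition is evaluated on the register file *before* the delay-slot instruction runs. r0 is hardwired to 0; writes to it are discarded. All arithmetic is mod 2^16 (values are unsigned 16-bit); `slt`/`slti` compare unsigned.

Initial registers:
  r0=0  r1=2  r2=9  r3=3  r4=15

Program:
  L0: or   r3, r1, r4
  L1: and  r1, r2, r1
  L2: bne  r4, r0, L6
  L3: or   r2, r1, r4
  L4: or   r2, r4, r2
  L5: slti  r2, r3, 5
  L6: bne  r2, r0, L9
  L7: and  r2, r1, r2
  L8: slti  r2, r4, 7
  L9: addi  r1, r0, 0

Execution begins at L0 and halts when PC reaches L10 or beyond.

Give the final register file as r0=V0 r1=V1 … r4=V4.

r0=0 r1=0 r2=0 r3=15 r4=15

  step pc=0: or   r3, r1, r4  regs=(0,2,9,15,15)
  step pc=1: and  r1, r2, r1  regs=(0,0,9,15,15)
  step pc=2: bne  r4, r0, L6  cond=T  regs=(0,0,9,15,15)
  step pc=3: or   r2, r1, r4  regs=(0,0,15,15,15)
  step pc=6: bne  r2, r0, L9  cond=T  regs=(0,0,15,15,15)
  step pc=7: and  r2, r1, r2  regs=(0,0,0,15,15)
  step pc=9: addi  r1, r0, 0  regs=(0,0,0,15,15)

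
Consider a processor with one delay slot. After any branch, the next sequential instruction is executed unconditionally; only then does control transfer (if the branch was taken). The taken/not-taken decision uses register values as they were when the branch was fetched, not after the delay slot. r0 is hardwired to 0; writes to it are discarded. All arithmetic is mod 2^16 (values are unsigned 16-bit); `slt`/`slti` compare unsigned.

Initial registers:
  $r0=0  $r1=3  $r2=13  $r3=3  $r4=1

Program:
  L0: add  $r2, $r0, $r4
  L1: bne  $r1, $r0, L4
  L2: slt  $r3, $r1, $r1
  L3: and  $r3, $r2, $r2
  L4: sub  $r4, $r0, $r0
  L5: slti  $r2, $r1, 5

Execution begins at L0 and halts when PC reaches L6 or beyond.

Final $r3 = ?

[0] add  $r2, $r0, $r4  →  {$r0:0, $r1:3, $r2:1, $r3:3, $r4:1}
[1] bne  $r1, $r0, L4  →  {$r0:0, $r1:3, $r2:1, $r3:3, $r4:1}  ⟨branch taken⟩
[2] slt  $r3, $r1, $r1  →  {$r0:0, $r1:3, $r2:1, $r3:0, $r4:1}
[4] sub  $r4, $r0, $r0  →  {$r0:0, $r1:3, $r2:1, $r3:0, $r4:0}
[5] slti  $r2, $r1, 5  →  {$r0:0, $r1:3, $r2:1, $r3:0, $r4:0}

0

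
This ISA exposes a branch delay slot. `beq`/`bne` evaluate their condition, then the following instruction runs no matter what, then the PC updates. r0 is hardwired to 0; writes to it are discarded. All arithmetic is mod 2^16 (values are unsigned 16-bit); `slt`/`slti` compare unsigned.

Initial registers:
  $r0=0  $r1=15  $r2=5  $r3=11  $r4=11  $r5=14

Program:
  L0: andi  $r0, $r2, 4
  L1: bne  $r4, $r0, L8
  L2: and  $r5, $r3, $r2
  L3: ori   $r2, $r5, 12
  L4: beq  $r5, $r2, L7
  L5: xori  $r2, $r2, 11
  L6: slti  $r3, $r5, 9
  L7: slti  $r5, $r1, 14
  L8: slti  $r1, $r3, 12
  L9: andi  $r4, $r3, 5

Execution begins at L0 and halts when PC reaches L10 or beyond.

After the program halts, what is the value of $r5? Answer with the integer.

PC=0  andi  $r0, $r2, 4      | $r0=0 $r1=15 $r2=5 $r3=11 $r4=11 $r5=14
PC=1  bne  $r4, $r0, L8      | $r0=0 $r1=15 $r2=5 $r3=11 $r4=11 $r5=14  [TAKEN]
PC=2  and  $r5, $r3, $r2     | $r0=0 $r1=15 $r2=5 $r3=11 $r4=11 $r5=1
PC=8  slti  $r1, $r3, 12     | $r0=0 $r1=1 $r2=5 $r3=11 $r4=11 $r5=1
PC=9  andi  $r4, $r3, 5      | $r0=0 $r1=1 $r2=5 $r3=11 $r4=1 $r5=1

1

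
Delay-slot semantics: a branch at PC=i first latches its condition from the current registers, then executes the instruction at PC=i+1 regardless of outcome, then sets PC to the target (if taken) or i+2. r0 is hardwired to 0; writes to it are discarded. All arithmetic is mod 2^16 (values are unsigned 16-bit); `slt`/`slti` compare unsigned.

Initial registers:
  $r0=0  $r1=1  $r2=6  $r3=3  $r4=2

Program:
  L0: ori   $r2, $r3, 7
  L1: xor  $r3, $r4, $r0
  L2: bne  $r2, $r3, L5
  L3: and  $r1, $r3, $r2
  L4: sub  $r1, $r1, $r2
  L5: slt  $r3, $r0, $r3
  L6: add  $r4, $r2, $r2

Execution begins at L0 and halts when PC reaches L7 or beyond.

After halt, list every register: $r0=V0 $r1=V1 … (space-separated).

#0 ori   $r2, $r3, 7 ; 0/1/7/3/2
#1 xor  $r3, $r4, $r0 ; 0/1/7/2/2
#2 bne  $r2, $r3, L5 ; 0/1/7/2/2 ; →target
#3 and  $r1, $r3, $r2 ; 0/2/7/2/2
#5 slt  $r3, $r0, $r3 ; 0/2/7/1/2
#6 add  $r4, $r2, $r2 ; 0/2/7/1/14

$r0=0 $r1=2 $r2=7 $r3=1 $r4=14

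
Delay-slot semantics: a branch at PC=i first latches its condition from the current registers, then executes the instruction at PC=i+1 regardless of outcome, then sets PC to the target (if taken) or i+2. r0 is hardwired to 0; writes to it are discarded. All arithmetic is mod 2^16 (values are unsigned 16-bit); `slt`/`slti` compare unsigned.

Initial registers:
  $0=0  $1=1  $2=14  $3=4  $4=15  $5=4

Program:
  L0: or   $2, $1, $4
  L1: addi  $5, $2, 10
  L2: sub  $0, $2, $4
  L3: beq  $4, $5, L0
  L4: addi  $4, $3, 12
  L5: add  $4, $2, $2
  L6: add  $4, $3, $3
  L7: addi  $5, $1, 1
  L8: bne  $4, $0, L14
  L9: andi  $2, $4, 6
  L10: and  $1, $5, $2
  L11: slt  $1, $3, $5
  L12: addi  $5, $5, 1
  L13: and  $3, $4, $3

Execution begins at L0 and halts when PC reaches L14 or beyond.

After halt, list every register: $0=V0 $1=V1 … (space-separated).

PC=0  or   $2, $1, $4        | $0=0 $1=1 $2=15 $3=4 $4=15 $5=4
PC=1  addi  $5, $2, 10       | $0=0 $1=1 $2=15 $3=4 $4=15 $5=25
PC=2  sub  $0, $2, $4        | $0=0 $1=1 $2=15 $3=4 $4=15 $5=25
PC=3  beq  $4, $5, L0        | $0=0 $1=1 $2=15 $3=4 $4=15 $5=25  [not taken]
PC=4  addi  $4, $3, 12       | $0=0 $1=1 $2=15 $3=4 $4=16 $5=25
PC=5  add  $4, $2, $2        | $0=0 $1=1 $2=15 $3=4 $4=30 $5=25
PC=6  add  $4, $3, $3        | $0=0 $1=1 $2=15 $3=4 $4=8 $5=25
PC=7  addi  $5, $1, 1        | $0=0 $1=1 $2=15 $3=4 $4=8 $5=2
PC=8  bne  $4, $0, L14       | $0=0 $1=1 $2=15 $3=4 $4=8 $5=2  [TAKEN]
PC=9  andi  $2, $4, 6        | $0=0 $1=1 $2=0 $3=4 $4=8 $5=2

$0=0 $1=1 $2=0 $3=4 $4=8 $5=2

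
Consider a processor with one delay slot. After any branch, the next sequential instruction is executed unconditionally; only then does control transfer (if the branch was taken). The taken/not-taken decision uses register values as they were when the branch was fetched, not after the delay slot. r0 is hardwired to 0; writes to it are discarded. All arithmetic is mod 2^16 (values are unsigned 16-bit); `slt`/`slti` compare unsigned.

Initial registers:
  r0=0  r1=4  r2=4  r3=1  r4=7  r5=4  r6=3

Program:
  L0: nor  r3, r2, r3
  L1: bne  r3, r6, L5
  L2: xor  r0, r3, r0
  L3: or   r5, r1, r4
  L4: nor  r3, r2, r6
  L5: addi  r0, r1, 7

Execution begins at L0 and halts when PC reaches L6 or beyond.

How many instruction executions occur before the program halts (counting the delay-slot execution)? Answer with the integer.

4

PC=0  nor  r3, r2, r3        | r0=0 r1=4 r2=4 r3=65530 r4=7 r5=4 r6=3
PC=1  bne  r3, r6, L5        | r0=0 r1=4 r2=4 r3=65530 r4=7 r5=4 r6=3  [TAKEN]
PC=2  xor  r0, r3, r0        | r0=0 r1=4 r2=4 r3=65530 r4=7 r5=4 r6=3
PC=5  addi  r0, r1, 7        | r0=0 r1=4 r2=4 r3=65530 r4=7 r5=4 r6=3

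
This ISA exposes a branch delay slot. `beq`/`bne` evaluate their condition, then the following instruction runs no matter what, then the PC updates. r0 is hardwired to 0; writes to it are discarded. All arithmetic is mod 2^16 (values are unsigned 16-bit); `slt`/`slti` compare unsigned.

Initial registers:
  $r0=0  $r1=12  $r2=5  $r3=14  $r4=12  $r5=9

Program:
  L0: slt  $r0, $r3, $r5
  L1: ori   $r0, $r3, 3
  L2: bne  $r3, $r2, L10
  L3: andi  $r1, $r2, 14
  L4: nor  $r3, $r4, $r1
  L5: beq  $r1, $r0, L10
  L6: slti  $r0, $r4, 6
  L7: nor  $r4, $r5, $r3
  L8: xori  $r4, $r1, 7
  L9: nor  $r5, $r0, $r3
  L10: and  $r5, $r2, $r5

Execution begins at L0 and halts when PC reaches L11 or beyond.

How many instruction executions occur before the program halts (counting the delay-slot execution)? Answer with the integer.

  step pc=0: slt  $r0, $r3, $r5  regs=(0,12,5,14,12,9)
  step pc=1: ori   $r0, $r3, 3  regs=(0,12,5,14,12,9)
  step pc=2: bne  $r3, $r2, L10  cond=T  regs=(0,12,5,14,12,9)
  step pc=3: andi  $r1, $r2, 14  regs=(0,4,5,14,12,9)
  step pc=10: and  $r5, $r2, $r5  regs=(0,4,5,14,12,1)

5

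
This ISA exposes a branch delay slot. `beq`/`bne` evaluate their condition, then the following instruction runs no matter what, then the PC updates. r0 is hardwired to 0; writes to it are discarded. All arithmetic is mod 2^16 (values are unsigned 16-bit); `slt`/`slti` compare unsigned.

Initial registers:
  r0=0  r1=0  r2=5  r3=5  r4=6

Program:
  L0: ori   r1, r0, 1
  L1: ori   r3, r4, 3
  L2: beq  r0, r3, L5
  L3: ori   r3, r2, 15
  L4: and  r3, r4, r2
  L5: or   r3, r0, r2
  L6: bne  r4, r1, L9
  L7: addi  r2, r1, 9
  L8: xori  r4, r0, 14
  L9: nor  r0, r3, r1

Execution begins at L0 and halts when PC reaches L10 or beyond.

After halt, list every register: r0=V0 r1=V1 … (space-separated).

r0=0 r1=1 r2=10 r3=5 r4=6

[0] ori   r1, r0, 1  →  {r0:0, r1:1, r2:5, r3:5, r4:6}
[1] ori   r3, r4, 3  →  {r0:0, r1:1, r2:5, r3:7, r4:6}
[2] beq  r0, r3, L5  →  {r0:0, r1:1, r2:5, r3:7, r4:6}  ⟨branch fallthrough⟩
[3] ori   r3, r2, 15  →  {r0:0, r1:1, r2:5, r3:15, r4:6}
[4] and  r3, r4, r2  →  {r0:0, r1:1, r2:5, r3:4, r4:6}
[5] or   r3, r0, r2  →  {r0:0, r1:1, r2:5, r3:5, r4:6}
[6] bne  r4, r1, L9  →  {r0:0, r1:1, r2:5, r3:5, r4:6}  ⟨branch taken⟩
[7] addi  r2, r1, 9  →  {r0:0, r1:1, r2:10, r3:5, r4:6}
[9] nor  r0, r3, r1  →  {r0:0, r1:1, r2:10, r3:5, r4:6}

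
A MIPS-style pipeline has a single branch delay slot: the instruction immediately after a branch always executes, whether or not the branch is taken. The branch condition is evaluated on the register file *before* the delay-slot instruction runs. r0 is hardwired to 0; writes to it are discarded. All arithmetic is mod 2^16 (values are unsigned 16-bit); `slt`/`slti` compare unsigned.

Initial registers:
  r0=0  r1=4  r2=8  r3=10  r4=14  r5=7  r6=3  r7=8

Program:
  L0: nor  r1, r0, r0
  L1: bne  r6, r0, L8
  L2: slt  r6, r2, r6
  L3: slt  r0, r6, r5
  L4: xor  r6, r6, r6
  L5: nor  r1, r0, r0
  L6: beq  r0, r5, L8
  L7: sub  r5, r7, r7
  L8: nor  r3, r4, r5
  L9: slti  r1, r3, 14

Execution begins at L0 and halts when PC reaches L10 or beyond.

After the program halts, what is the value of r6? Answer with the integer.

0

PC=0  nor  r1, r0, r0        | r0=0 r1=65535 r2=8 r3=10 r4=14 r5=7 r6=3 r7=8
PC=1  bne  r6, r0, L8        | r0=0 r1=65535 r2=8 r3=10 r4=14 r5=7 r6=3 r7=8  [TAKEN]
PC=2  slt  r6, r2, r6        | r0=0 r1=65535 r2=8 r3=10 r4=14 r5=7 r6=0 r7=8
PC=8  nor  r3, r4, r5        | r0=0 r1=65535 r2=8 r3=65520 r4=14 r5=7 r6=0 r7=8
PC=9  slti  r1, r3, 14       | r0=0 r1=0 r2=8 r3=65520 r4=14 r5=7 r6=0 r7=8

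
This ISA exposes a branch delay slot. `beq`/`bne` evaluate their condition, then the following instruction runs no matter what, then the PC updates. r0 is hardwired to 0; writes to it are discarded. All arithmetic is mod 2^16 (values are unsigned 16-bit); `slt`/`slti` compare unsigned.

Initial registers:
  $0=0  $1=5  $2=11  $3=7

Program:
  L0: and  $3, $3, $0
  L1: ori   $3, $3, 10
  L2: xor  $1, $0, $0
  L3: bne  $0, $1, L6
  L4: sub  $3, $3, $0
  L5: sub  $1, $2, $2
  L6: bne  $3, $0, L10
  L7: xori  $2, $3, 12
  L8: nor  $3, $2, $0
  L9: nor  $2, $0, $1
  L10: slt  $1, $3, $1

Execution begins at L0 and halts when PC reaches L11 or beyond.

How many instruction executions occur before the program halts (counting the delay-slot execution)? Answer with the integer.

#0 and  $3, $3, $0 ; 0/5/11/0
#1 ori   $3, $3, 10 ; 0/5/11/10
#2 xor  $1, $0, $0 ; 0/0/11/10
#3 bne  $0, $1, L6 ; 0/0/11/10 ; →fallthru
#4 sub  $3, $3, $0 ; 0/0/11/10
#5 sub  $1, $2, $2 ; 0/0/11/10
#6 bne  $3, $0, L10 ; 0/0/11/10 ; →target
#7 xori  $2, $3, 12 ; 0/0/6/10
#10 slt  $1, $3, $1 ; 0/0/6/10

9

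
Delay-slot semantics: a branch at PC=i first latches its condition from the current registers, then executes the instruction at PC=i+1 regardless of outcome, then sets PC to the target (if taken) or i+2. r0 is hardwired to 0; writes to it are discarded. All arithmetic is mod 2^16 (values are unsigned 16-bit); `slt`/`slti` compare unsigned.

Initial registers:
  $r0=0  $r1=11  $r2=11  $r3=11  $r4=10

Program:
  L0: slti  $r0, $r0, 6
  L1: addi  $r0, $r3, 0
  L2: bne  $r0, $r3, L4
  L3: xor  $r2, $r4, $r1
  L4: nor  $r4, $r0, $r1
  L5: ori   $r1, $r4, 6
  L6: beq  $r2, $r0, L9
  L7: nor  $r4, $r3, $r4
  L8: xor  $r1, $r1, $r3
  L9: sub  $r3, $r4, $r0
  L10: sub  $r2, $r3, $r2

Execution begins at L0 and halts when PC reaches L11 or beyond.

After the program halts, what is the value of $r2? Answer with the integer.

  step pc=0: slti  $r0, $r0, 6  regs=(0,11,11,11,10)
  step pc=1: addi  $r0, $r3, 0  regs=(0,11,11,11,10)
  step pc=2: bne  $r0, $r3, L4  cond=T  regs=(0,11,11,11,10)
  step pc=3: xor  $r2, $r4, $r1  regs=(0,11,1,11,10)
  step pc=4: nor  $r4, $r0, $r1  regs=(0,11,1,11,65524)
  step pc=5: ori   $r1, $r4, 6  regs=(0,65526,1,11,65524)
  step pc=6: beq  $r2, $r0, L9  cond=F  regs=(0,65526,1,11,65524)
  step pc=7: nor  $r4, $r3, $r4  regs=(0,65526,1,11,0)
  step pc=8: xor  $r1, $r1, $r3  regs=(0,65533,1,11,0)
  step pc=9: sub  $r3, $r4, $r0  regs=(0,65533,1,0,0)
  step pc=10: sub  $r2, $r3, $r2  regs=(0,65533,65535,0,0)

65535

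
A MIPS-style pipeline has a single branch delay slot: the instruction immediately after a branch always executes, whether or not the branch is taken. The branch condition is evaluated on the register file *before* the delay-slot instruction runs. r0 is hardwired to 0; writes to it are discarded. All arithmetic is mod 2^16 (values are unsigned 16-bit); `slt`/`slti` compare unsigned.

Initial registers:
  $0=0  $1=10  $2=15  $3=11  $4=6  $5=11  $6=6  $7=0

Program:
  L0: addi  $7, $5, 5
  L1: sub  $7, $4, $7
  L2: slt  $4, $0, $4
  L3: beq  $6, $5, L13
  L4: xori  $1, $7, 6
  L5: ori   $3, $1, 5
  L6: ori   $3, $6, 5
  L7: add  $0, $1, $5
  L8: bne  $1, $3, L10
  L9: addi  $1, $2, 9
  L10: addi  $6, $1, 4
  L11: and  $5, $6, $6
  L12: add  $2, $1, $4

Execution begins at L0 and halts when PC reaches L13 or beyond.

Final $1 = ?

  step pc=0: addi  $7, $5, 5  regs=(0,10,15,11,6,11,6,16)
  step pc=1: sub  $7, $4, $7  regs=(0,10,15,11,6,11,6,65526)
  step pc=2: slt  $4, $0, $4  regs=(0,10,15,11,1,11,6,65526)
  step pc=3: beq  $6, $5, L13  cond=F  regs=(0,10,15,11,1,11,6,65526)
  step pc=4: xori  $1, $7, 6  regs=(0,65520,15,11,1,11,6,65526)
  step pc=5: ori   $3, $1, 5  regs=(0,65520,15,65525,1,11,6,65526)
  step pc=6: ori   $3, $6, 5  regs=(0,65520,15,7,1,11,6,65526)
  step pc=7: add  $0, $1, $5  regs=(0,65520,15,7,1,11,6,65526)
  step pc=8: bne  $1, $3, L10  cond=T  regs=(0,65520,15,7,1,11,6,65526)
  step pc=9: addi  $1, $2, 9  regs=(0,24,15,7,1,11,6,65526)
  step pc=10: addi  $6, $1, 4  regs=(0,24,15,7,1,11,28,65526)
  step pc=11: and  $5, $6, $6  regs=(0,24,15,7,1,28,28,65526)
  step pc=12: add  $2, $1, $4  regs=(0,24,25,7,1,28,28,65526)

24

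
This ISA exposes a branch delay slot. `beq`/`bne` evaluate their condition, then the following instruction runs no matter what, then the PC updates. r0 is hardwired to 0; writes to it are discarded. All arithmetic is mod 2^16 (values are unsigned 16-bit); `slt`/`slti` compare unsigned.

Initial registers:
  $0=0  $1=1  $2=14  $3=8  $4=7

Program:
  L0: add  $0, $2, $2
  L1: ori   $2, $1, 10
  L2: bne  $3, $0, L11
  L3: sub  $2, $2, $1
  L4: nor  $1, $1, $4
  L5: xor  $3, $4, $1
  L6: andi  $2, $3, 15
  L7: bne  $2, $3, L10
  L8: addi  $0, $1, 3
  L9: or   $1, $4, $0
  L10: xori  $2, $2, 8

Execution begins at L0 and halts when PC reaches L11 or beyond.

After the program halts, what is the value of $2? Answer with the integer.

10

PC=0  add  $0, $2, $2        | $0=0 $1=1 $2=14 $3=8 $4=7
PC=1  ori   $2, $1, 10       | $0=0 $1=1 $2=11 $3=8 $4=7
PC=2  bne  $3, $0, L11       | $0=0 $1=1 $2=11 $3=8 $4=7  [TAKEN]
PC=3  sub  $2, $2, $1        | $0=0 $1=1 $2=10 $3=8 $4=7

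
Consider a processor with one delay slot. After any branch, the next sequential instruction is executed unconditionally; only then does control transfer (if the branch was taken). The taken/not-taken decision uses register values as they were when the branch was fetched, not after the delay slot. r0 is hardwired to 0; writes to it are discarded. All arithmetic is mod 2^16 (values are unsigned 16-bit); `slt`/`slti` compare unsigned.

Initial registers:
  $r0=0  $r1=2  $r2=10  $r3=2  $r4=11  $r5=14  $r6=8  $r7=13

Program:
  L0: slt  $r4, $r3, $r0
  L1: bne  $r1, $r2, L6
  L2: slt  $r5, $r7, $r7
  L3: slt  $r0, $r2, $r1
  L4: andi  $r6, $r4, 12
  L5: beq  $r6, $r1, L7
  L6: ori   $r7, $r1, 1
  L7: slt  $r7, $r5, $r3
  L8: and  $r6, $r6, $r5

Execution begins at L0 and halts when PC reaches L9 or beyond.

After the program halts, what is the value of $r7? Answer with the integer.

PC=0  slt  $r4, $r3, $r0     | $r0=0 $r1=2 $r2=10 $r3=2 $r4=0 $r5=14 $r6=8 $r7=13
PC=1  bne  $r1, $r2, L6      | $r0=0 $r1=2 $r2=10 $r3=2 $r4=0 $r5=14 $r6=8 $r7=13  [TAKEN]
PC=2  slt  $r5, $r7, $r7     | $r0=0 $r1=2 $r2=10 $r3=2 $r4=0 $r5=0 $r6=8 $r7=13
PC=6  ori   $r7, $r1, 1      | $r0=0 $r1=2 $r2=10 $r3=2 $r4=0 $r5=0 $r6=8 $r7=3
PC=7  slt  $r7, $r5, $r3     | $r0=0 $r1=2 $r2=10 $r3=2 $r4=0 $r5=0 $r6=8 $r7=1
PC=8  and  $r6, $r6, $r5     | $r0=0 $r1=2 $r2=10 $r3=2 $r4=0 $r5=0 $r6=0 $r7=1

1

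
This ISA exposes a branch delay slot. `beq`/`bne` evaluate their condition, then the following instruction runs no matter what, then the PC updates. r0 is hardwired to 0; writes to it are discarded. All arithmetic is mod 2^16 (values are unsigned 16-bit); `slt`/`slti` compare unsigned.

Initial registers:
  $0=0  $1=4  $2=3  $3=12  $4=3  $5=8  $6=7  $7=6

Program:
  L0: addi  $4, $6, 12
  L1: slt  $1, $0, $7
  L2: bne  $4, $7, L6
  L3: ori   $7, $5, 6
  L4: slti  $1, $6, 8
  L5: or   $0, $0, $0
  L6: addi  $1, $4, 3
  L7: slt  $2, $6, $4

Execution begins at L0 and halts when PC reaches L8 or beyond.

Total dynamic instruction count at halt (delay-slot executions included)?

6

#0 addi  $4, $6, 12 ; 0/4/3/12/19/8/7/6
#1 slt  $1, $0, $7 ; 0/1/3/12/19/8/7/6
#2 bne  $4, $7, L6 ; 0/1/3/12/19/8/7/6 ; →target
#3 ori   $7, $5, 6 ; 0/1/3/12/19/8/7/14
#6 addi  $1, $4, 3 ; 0/22/3/12/19/8/7/14
#7 slt  $2, $6, $4 ; 0/22/1/12/19/8/7/14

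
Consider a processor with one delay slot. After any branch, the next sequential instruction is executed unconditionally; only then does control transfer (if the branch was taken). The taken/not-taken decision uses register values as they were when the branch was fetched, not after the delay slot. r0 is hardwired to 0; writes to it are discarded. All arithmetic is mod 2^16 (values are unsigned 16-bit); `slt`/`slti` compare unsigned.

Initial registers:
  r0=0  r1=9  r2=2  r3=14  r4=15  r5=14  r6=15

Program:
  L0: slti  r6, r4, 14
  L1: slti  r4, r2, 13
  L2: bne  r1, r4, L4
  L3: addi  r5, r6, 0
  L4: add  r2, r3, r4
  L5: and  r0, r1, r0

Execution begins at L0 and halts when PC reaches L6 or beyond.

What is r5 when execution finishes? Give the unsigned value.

0

  step pc=0: slti  r6, r4, 14  regs=(0,9,2,14,15,14,0)
  step pc=1: slti  r4, r2, 13  regs=(0,9,2,14,1,14,0)
  step pc=2: bne  r1, r4, L4  cond=T  regs=(0,9,2,14,1,14,0)
  step pc=3: addi  r5, r6, 0  regs=(0,9,2,14,1,0,0)
  step pc=4: add  r2, r3, r4  regs=(0,9,15,14,1,0,0)
  step pc=5: and  r0, r1, r0  regs=(0,9,15,14,1,0,0)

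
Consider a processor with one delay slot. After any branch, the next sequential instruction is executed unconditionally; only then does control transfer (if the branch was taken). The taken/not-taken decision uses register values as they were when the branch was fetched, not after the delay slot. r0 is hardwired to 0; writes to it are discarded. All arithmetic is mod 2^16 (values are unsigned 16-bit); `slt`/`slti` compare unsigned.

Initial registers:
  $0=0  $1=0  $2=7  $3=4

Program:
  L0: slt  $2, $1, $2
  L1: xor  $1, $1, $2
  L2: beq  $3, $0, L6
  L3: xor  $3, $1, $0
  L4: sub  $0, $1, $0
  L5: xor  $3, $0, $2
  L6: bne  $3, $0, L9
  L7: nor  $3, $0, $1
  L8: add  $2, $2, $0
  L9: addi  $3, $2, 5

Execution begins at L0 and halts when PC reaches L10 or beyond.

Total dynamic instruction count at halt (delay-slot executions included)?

PC=0  slt  $2, $1, $2        | $0=0 $1=0 $2=1 $3=4
PC=1  xor  $1, $1, $2        | $0=0 $1=1 $2=1 $3=4
PC=2  beq  $3, $0, L6        | $0=0 $1=1 $2=1 $3=4  [not taken]
PC=3  xor  $3, $1, $0        | $0=0 $1=1 $2=1 $3=1
PC=4  sub  $0, $1, $0        | $0=0 $1=1 $2=1 $3=1
PC=5  xor  $3, $0, $2        | $0=0 $1=1 $2=1 $3=1
PC=6  bne  $3, $0, L9        | $0=0 $1=1 $2=1 $3=1  [TAKEN]
PC=7  nor  $3, $0, $1        | $0=0 $1=1 $2=1 $3=65534
PC=9  addi  $3, $2, 5        | $0=0 $1=1 $2=1 $3=6

9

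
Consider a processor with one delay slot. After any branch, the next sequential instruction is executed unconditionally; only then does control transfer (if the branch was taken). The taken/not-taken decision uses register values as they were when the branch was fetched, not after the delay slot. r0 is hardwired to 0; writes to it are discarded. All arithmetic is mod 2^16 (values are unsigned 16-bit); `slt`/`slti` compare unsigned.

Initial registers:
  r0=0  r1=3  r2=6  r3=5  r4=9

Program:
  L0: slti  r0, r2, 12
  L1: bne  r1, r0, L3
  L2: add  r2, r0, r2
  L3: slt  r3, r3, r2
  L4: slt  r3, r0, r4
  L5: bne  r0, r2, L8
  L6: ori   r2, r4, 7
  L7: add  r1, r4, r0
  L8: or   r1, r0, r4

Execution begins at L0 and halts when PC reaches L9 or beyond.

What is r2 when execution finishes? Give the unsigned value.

15

[0] slti  r0, r2, 12  →  {r0:0, r1:3, r2:6, r3:5, r4:9}
[1] bne  r1, r0, L3  →  {r0:0, r1:3, r2:6, r3:5, r4:9}  ⟨branch taken⟩
[2] add  r2, r0, r2  →  {r0:0, r1:3, r2:6, r3:5, r4:9}
[3] slt  r3, r3, r2  →  {r0:0, r1:3, r2:6, r3:1, r4:9}
[4] slt  r3, r0, r4  →  {r0:0, r1:3, r2:6, r3:1, r4:9}
[5] bne  r0, r2, L8  →  {r0:0, r1:3, r2:6, r3:1, r4:9}  ⟨branch taken⟩
[6] ori   r2, r4, 7  →  {r0:0, r1:3, r2:15, r3:1, r4:9}
[8] or   r1, r0, r4  →  {r0:0, r1:9, r2:15, r3:1, r4:9}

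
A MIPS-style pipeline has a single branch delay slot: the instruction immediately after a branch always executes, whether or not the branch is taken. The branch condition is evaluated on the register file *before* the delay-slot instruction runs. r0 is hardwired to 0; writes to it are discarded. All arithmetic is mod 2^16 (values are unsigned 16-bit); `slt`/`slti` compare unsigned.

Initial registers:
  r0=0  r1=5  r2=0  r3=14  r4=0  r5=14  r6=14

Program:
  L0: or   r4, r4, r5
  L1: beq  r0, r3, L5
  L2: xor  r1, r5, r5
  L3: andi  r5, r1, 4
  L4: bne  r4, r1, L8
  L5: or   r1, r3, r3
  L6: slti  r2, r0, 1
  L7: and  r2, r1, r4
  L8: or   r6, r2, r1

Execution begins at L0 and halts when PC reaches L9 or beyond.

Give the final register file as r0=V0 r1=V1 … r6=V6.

r0=0 r1=14 r2=0 r3=14 r4=14 r5=0 r6=14

#0 or   r4, r4, r5 ; 0/5/0/14/14/14/14
#1 beq  r0, r3, L5 ; 0/5/0/14/14/14/14 ; →fallthru
#2 xor  r1, r5, r5 ; 0/0/0/14/14/14/14
#3 andi  r5, r1, 4 ; 0/0/0/14/14/0/14
#4 bne  r4, r1, L8 ; 0/0/0/14/14/0/14 ; →target
#5 or   r1, r3, r3 ; 0/14/0/14/14/0/14
#8 or   r6, r2, r1 ; 0/14/0/14/14/0/14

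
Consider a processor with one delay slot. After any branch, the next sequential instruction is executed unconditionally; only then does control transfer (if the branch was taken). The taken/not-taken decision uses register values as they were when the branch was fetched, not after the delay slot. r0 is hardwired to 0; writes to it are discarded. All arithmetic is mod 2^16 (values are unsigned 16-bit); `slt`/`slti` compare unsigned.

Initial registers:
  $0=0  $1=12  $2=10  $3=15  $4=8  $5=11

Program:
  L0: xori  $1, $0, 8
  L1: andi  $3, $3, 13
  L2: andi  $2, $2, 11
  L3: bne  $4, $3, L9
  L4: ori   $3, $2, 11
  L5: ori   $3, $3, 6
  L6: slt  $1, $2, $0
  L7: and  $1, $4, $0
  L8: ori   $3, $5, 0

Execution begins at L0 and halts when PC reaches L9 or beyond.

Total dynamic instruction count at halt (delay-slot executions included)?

  step pc=0: xori  $1, $0, 8  regs=(0,8,10,15,8,11)
  step pc=1: andi  $3, $3, 13  regs=(0,8,10,13,8,11)
  step pc=2: andi  $2, $2, 11  regs=(0,8,10,13,8,11)
  step pc=3: bne  $4, $3, L9  cond=T  regs=(0,8,10,13,8,11)
  step pc=4: ori   $3, $2, 11  regs=(0,8,10,11,8,11)

5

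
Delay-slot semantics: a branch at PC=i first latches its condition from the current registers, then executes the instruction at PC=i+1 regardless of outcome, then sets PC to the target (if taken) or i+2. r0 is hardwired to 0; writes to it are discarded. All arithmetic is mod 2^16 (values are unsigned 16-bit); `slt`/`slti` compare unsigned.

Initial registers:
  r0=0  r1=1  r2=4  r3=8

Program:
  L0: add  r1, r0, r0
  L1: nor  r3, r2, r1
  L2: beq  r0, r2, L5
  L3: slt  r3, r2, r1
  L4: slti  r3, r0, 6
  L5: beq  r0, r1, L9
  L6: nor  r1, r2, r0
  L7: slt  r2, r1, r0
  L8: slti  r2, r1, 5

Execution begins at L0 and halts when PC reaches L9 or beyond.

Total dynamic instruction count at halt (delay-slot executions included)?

7

  step pc=0: add  r1, r0, r0  regs=(0,0,4,8)
  step pc=1: nor  r3, r2, r1  regs=(0,0,4,65531)
  step pc=2: beq  r0, r2, L5  cond=F  regs=(0,0,4,65531)
  step pc=3: slt  r3, r2, r1  regs=(0,0,4,0)
  step pc=4: slti  r3, r0, 6  regs=(0,0,4,1)
  step pc=5: beq  r0, r1, L9  cond=T  regs=(0,0,4,1)
  step pc=6: nor  r1, r2, r0  regs=(0,65531,4,1)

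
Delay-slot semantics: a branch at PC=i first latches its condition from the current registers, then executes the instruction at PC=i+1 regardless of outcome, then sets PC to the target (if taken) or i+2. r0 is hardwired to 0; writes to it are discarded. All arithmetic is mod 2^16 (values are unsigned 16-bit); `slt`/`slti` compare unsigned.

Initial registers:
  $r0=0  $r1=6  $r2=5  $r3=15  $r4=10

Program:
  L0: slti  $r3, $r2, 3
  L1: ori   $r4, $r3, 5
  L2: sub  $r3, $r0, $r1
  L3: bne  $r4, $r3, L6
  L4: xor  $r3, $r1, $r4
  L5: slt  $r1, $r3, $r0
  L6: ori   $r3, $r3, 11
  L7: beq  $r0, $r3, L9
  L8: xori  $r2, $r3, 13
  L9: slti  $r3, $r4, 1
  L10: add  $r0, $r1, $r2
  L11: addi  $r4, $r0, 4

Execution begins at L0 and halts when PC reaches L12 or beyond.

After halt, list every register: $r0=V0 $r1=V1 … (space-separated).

  step pc=0: slti  $r3, $r2, 3  regs=(0,6,5,0,10)
  step pc=1: ori   $r4, $r3, 5  regs=(0,6,5,0,5)
  step pc=2: sub  $r3, $r0, $r1  regs=(0,6,5,65530,5)
  step pc=3: bne  $r4, $r3, L6  cond=T  regs=(0,6,5,65530,5)
  step pc=4: xor  $r3, $r1, $r4  regs=(0,6,5,3,5)
  step pc=6: ori   $r3, $r3, 11  regs=(0,6,5,11,5)
  step pc=7: beq  $r0, $r3, L9  cond=F  regs=(0,6,5,11,5)
  step pc=8: xori  $r2, $r3, 13  regs=(0,6,6,11,5)
  step pc=9: slti  $r3, $r4, 1  regs=(0,6,6,0,5)
  step pc=10: add  $r0, $r1, $r2  regs=(0,6,6,0,5)
  step pc=11: addi  $r4, $r0, 4  regs=(0,6,6,0,4)

$r0=0 $r1=6 $r2=6 $r3=0 $r4=4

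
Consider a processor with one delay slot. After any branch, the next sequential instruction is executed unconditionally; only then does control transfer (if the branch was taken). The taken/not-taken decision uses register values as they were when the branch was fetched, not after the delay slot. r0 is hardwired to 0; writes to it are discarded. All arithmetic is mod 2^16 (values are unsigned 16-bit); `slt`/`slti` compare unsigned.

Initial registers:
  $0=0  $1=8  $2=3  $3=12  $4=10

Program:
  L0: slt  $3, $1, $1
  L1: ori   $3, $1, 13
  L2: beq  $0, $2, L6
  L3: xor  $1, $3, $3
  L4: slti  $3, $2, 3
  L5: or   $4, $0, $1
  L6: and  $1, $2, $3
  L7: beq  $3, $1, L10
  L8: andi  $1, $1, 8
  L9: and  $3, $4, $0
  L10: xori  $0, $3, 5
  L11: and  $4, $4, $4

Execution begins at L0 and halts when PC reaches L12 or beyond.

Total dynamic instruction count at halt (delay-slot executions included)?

PC=0  slt  $3, $1, $1        | $0=0 $1=8 $2=3 $3=0 $4=10
PC=1  ori   $3, $1, 13       | $0=0 $1=8 $2=3 $3=13 $4=10
PC=2  beq  $0, $2, L6        | $0=0 $1=8 $2=3 $3=13 $4=10  [not taken]
PC=3  xor  $1, $3, $3        | $0=0 $1=0 $2=3 $3=13 $4=10
PC=4  slti  $3, $2, 3        | $0=0 $1=0 $2=3 $3=0 $4=10
PC=5  or   $4, $0, $1        | $0=0 $1=0 $2=3 $3=0 $4=0
PC=6  and  $1, $2, $3        | $0=0 $1=0 $2=3 $3=0 $4=0
PC=7  beq  $3, $1, L10       | $0=0 $1=0 $2=3 $3=0 $4=0  [TAKEN]
PC=8  andi  $1, $1, 8        | $0=0 $1=0 $2=3 $3=0 $4=0
PC=10 xori  $0, $3, 5        | $0=0 $1=0 $2=3 $3=0 $4=0
PC=11 and  $4, $4, $4        | $0=0 $1=0 $2=3 $3=0 $4=0

11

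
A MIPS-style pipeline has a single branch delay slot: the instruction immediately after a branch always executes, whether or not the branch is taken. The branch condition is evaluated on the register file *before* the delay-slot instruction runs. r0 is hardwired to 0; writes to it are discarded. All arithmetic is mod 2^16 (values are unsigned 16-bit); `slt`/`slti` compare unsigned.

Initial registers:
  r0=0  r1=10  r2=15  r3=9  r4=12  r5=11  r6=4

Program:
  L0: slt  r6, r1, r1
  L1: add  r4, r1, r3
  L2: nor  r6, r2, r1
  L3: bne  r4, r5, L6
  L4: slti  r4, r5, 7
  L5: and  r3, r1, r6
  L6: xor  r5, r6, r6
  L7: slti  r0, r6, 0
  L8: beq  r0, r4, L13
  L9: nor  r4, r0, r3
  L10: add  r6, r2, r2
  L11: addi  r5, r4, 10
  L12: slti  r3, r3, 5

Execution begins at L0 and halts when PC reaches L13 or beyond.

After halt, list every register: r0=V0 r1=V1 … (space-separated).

  step pc=0: slt  r6, r1, r1  regs=(0,10,15,9,12,11,0)
  step pc=1: add  r4, r1, r3  regs=(0,10,15,9,19,11,0)
  step pc=2: nor  r6, r2, r1  regs=(0,10,15,9,19,11,65520)
  step pc=3: bne  r4, r5, L6  cond=T  regs=(0,10,15,9,19,11,65520)
  step pc=4: slti  r4, r5, 7  regs=(0,10,15,9,0,11,65520)
  step pc=6: xor  r5, r6, r6  regs=(0,10,15,9,0,0,65520)
  step pc=7: slti  r0, r6, 0  regs=(0,10,15,9,0,0,65520)
  step pc=8: beq  r0, r4, L13  cond=T  regs=(0,10,15,9,0,0,65520)
  step pc=9: nor  r4, r0, r3  regs=(0,10,15,9,65526,0,65520)

r0=0 r1=10 r2=15 r3=9 r4=65526 r5=0 r6=65520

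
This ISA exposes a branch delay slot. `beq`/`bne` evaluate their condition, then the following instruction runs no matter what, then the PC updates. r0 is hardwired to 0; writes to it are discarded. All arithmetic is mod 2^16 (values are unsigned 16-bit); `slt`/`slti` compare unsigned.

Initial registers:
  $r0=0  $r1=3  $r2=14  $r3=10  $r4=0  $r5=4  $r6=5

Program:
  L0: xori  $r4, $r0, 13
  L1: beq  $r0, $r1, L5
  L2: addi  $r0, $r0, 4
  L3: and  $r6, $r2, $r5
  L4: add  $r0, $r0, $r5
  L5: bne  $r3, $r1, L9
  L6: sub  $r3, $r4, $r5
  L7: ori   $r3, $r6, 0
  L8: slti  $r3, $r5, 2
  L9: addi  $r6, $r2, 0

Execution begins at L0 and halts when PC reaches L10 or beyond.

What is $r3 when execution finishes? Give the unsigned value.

#0 xori  $r4, $r0, 13 ; 0/3/14/10/13/4/5
#1 beq  $r0, $r1, L5 ; 0/3/14/10/13/4/5 ; →fallthru
#2 addi  $r0, $r0, 4 ; 0/3/14/10/13/4/5
#3 and  $r6, $r2, $r5 ; 0/3/14/10/13/4/4
#4 add  $r0, $r0, $r5 ; 0/3/14/10/13/4/4
#5 bne  $r3, $r1, L9 ; 0/3/14/10/13/4/4 ; →target
#6 sub  $r3, $r4, $r5 ; 0/3/14/9/13/4/4
#9 addi  $r6, $r2, 0 ; 0/3/14/9/13/4/14

9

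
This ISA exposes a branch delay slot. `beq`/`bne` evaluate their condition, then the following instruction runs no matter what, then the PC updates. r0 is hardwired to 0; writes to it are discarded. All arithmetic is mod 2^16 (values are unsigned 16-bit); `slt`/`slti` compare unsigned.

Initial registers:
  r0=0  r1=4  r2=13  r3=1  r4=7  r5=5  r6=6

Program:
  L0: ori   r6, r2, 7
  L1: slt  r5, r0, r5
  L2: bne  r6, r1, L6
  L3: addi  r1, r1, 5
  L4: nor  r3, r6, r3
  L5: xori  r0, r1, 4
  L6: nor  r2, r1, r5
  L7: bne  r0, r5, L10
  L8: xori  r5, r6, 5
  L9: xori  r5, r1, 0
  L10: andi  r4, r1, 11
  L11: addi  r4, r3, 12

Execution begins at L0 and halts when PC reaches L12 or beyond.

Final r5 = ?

[0] ori   r6, r2, 7  →  {r0:0, r1:4, r2:13, r3:1, r4:7, r5:5, r6:15}
[1] slt  r5, r0, r5  →  {r0:0, r1:4, r2:13, r3:1, r4:7, r5:1, r6:15}
[2] bne  r6, r1, L6  →  {r0:0, r1:4, r2:13, r3:1, r4:7, r5:1, r6:15}  ⟨branch taken⟩
[3] addi  r1, r1, 5  →  {r0:0, r1:9, r2:13, r3:1, r4:7, r5:1, r6:15}
[6] nor  r2, r1, r5  →  {r0:0, r1:9, r2:65526, r3:1, r4:7, r5:1, r6:15}
[7] bne  r0, r5, L10  →  {r0:0, r1:9, r2:65526, r3:1, r4:7, r5:1, r6:15}  ⟨branch taken⟩
[8] xori  r5, r6, 5  →  {r0:0, r1:9, r2:65526, r3:1, r4:7, r5:10, r6:15}
[10] andi  r4, r1, 11  →  {r0:0, r1:9, r2:65526, r3:1, r4:9, r5:10, r6:15}
[11] addi  r4, r3, 12  →  {r0:0, r1:9, r2:65526, r3:1, r4:13, r5:10, r6:15}

10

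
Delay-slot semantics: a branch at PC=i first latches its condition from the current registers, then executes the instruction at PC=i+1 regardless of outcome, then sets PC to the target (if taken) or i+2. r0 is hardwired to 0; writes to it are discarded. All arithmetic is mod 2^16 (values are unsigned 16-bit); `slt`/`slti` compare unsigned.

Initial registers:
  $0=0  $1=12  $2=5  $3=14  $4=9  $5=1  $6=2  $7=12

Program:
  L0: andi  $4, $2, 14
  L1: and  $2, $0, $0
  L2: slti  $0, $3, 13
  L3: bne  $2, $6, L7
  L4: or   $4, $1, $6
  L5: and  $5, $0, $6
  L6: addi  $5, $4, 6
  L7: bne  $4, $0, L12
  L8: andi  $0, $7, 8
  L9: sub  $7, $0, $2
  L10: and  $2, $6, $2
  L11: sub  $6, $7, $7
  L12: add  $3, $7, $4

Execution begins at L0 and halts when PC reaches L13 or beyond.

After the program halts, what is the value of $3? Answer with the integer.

26

#0 andi  $4, $2, 14 ; 0/12/5/14/4/1/2/12
#1 and  $2, $0, $0 ; 0/12/0/14/4/1/2/12
#2 slti  $0, $3, 13 ; 0/12/0/14/4/1/2/12
#3 bne  $2, $6, L7 ; 0/12/0/14/4/1/2/12 ; →target
#4 or   $4, $1, $6 ; 0/12/0/14/14/1/2/12
#7 bne  $4, $0, L12 ; 0/12/0/14/14/1/2/12 ; →target
#8 andi  $0, $7, 8 ; 0/12/0/14/14/1/2/12
#12 add  $3, $7, $4 ; 0/12/0/26/14/1/2/12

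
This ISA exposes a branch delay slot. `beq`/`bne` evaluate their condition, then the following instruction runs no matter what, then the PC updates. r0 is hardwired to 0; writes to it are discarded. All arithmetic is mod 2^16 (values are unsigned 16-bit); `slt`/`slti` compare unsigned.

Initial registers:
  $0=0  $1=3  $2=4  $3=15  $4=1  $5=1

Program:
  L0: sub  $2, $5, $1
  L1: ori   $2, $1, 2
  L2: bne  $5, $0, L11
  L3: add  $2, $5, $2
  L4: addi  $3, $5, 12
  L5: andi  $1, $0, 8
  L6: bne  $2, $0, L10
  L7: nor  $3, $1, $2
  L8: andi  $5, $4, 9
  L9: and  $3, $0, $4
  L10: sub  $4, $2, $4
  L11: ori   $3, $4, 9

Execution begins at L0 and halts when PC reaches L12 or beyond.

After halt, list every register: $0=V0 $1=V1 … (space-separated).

PC=0  sub  $2, $5, $1        | $0=0 $1=3 $2=65534 $3=15 $4=1 $5=1
PC=1  ori   $2, $1, 2        | $0=0 $1=3 $2=3 $3=15 $4=1 $5=1
PC=2  bne  $5, $0, L11       | $0=0 $1=3 $2=3 $3=15 $4=1 $5=1  [TAKEN]
PC=3  add  $2, $5, $2        | $0=0 $1=3 $2=4 $3=15 $4=1 $5=1
PC=11 ori   $3, $4, 9        | $0=0 $1=3 $2=4 $3=9 $4=1 $5=1

$0=0 $1=3 $2=4 $3=9 $4=1 $5=1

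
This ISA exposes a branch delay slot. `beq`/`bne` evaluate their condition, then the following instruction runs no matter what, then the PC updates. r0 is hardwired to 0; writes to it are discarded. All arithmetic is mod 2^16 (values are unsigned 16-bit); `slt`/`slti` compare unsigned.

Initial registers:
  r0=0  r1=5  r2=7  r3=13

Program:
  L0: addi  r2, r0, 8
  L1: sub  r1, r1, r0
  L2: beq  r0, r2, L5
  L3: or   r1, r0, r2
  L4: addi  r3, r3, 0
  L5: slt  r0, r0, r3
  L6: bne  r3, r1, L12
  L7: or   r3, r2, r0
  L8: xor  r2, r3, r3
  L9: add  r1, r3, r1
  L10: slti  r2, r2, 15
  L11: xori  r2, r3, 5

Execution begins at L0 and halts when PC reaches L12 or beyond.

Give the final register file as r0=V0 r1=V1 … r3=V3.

  step pc=0: addi  r2, r0, 8  regs=(0,5,8,13)
  step pc=1: sub  r1, r1, r0  regs=(0,5,8,13)
  step pc=2: beq  r0, r2, L5  cond=F  regs=(0,5,8,13)
  step pc=3: or   r1, r0, r2  regs=(0,8,8,13)
  step pc=4: addi  r3, r3, 0  regs=(0,8,8,13)
  step pc=5: slt  r0, r0, r3  regs=(0,8,8,13)
  step pc=6: bne  r3, r1, L12  cond=T  regs=(0,8,8,13)
  step pc=7: or   r3, r2, r0  regs=(0,8,8,8)

r0=0 r1=8 r2=8 r3=8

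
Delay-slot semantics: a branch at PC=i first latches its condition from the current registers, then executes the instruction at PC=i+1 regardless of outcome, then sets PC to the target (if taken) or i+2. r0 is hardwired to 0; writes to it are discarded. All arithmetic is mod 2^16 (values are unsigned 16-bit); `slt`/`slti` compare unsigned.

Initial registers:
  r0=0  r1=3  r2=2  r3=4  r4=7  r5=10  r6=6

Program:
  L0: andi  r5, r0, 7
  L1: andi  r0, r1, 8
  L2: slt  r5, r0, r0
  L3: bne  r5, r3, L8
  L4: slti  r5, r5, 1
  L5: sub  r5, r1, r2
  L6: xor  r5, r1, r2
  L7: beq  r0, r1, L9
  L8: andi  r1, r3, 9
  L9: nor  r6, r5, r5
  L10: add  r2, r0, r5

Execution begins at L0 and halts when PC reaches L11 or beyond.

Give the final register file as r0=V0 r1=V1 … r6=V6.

r0=0 r1=0 r2=1 r3=4 r4=7 r5=1 r6=65534

[0] andi  r5, r0, 7  →  {r0:0, r1:3, r2:2, r3:4, r4:7, r5:0, r6:6}
[1] andi  r0, r1, 8  →  {r0:0, r1:3, r2:2, r3:4, r4:7, r5:0, r6:6}
[2] slt  r5, r0, r0  →  {r0:0, r1:3, r2:2, r3:4, r4:7, r5:0, r6:6}
[3] bne  r5, r3, L8  →  {r0:0, r1:3, r2:2, r3:4, r4:7, r5:0, r6:6}  ⟨branch taken⟩
[4] slti  r5, r5, 1  →  {r0:0, r1:3, r2:2, r3:4, r4:7, r5:1, r6:6}
[8] andi  r1, r3, 9  →  {r0:0, r1:0, r2:2, r3:4, r4:7, r5:1, r6:6}
[9] nor  r6, r5, r5  →  {r0:0, r1:0, r2:2, r3:4, r4:7, r5:1, r6:65534}
[10] add  r2, r0, r5  →  {r0:0, r1:0, r2:1, r3:4, r4:7, r5:1, r6:65534}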